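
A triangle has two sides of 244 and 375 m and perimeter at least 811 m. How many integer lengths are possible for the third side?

Triangle inequality: 131 < x < 619. Perimeter ≥ 811 gives x ≥ 811 − 244 − 375 = 192.
So 192 ≤ x < 619; integers 192 through 618: 427 values.

427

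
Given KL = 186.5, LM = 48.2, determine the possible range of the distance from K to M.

138.3 ≤ KM ≤ 234.7

By the triangle inequality, |186.5 − 48.2| ≤ KM ≤ 186.5 + 48.2.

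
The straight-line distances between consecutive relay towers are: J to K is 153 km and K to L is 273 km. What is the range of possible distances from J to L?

120 ≤ JL ≤ 426 km

By the triangle inequality, |153 − 273| ≤ JL ≤ 153 + 273.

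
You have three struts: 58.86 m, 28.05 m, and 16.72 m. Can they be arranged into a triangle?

The longest side is 58.86, but the other two sum to only 44.77.
44.77 < 58.86, so the triangle inequality fails.

No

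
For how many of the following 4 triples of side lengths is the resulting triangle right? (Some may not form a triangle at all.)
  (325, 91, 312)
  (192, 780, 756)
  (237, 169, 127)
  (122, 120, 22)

(325,91,312): 91²+312² = 105625 = 325² → right
(192,780,756): 192²+756² = 608400 = 780² → right
(237,169,127): 127²+169² = 44690 < 56169 = 237² → obtuse
(122,120,22): 22²+120² = 14884 = 122² → right
3 of the 4 are right.

3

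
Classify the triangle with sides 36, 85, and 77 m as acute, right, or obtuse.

Compare the square of the longest side to the sum of squares of the other two: 36² + 77² = 7225 = 85².

right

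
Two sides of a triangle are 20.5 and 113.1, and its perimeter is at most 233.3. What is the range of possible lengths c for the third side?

92.6 < c ≤ 99.7

Triangle inequality alone gives 92.6 < c < 133.6.
The perimeter condition gives c ≤ 233.3 − 20.5 − 113.1 = 99.7.
Intersecting the two: 92.6 < c ≤ 99.7.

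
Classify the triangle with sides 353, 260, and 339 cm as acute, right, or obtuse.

acute

Compare the square of the longest side to the sum of squares of the other two: 260² + 339² = 182521 > 124609 = 353².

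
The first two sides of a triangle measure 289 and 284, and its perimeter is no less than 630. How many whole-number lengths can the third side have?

Triangle inequality: 5 < x < 573. Perimeter ≥ 630 gives x ≥ 630 − 289 − 284 = 57.
So 57 ≤ x < 573; integers 57 through 572: 516 values.

516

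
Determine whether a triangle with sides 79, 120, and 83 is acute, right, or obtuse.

Compare the square of the longest side to the sum of squares of the other two: 79² + 83² = 13130 < 14400 = 120².

obtuse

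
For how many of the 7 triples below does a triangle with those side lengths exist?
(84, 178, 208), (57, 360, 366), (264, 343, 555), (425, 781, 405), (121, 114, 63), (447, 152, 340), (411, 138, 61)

(84,178,208): 84+178 > 208 → valid
(57,360,366): 57+360 > 366 → valid
(264,343,555): 264+343 > 555 → valid
(405,425,781): 405+425 > 781 → valid
(63,114,121): 63+114 > 121 → valid
(152,340,447): 152+340 > 447 → valid
(61,138,411): 61+138 ≤ 411 → not valid
6 of the 7 triples form a triangle.

6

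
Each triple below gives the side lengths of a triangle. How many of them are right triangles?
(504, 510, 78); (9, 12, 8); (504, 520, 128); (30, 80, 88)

(504,510,78): 78²+504² = 260100 = 510² → right
(9,12,8): 8²+9² = 145 > 144 = 12² → acute
(504,520,128): 128²+504² = 270400 = 520² → right
(30,80,88): 30²+80² = 7300 < 7744 = 88² → obtuse
2 of the 4 are right.

2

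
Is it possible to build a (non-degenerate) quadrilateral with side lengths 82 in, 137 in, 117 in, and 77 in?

A quadrilateral exists iff every side is shorter than the sum of the others — equivalently, the longest side is less than the sum of the rest.
Longest side 137 < 276 (sum of the remaining 3), so yes.

Yes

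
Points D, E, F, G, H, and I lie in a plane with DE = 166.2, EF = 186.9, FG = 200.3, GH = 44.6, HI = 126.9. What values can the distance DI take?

The maximum is all hops collinear in one direction: 166.2 + 186.9 + 200.3 + 44.6 + 126.9 = 724.9.
The longest hop is 200.3; the others sum to 524.6. Since 200.3 ≤ 524.6, the path can fold back on itself completely, so the minimum distance is 0.

0 ≤ DI ≤ 724.9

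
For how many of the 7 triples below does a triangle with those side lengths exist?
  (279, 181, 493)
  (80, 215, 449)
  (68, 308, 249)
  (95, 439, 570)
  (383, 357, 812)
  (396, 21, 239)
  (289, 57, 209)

(181,279,493): 181+279 ≤ 493 → not valid
(80,215,449): 80+215 ≤ 449 → not valid
(68,249,308): 68+249 > 308 → valid
(95,439,570): 95+439 ≤ 570 → not valid
(357,383,812): 357+383 ≤ 812 → not valid
(21,239,396): 21+239 ≤ 396 → not valid
(57,209,289): 57+209 ≤ 289 → not valid
1 of the 7 triples forms a triangle.

1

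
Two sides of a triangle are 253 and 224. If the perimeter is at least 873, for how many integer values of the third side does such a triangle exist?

81

Triangle inequality: 29 < x < 477. Perimeter ≥ 873 gives x ≥ 873 − 253 − 224 = 396.
So 396 ≤ x < 477; integers 396 through 476: 81 values.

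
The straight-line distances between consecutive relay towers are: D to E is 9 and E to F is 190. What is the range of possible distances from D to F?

By the triangle inequality, |9 − 190| ≤ DF ≤ 9 + 190.

181 ≤ DF ≤ 199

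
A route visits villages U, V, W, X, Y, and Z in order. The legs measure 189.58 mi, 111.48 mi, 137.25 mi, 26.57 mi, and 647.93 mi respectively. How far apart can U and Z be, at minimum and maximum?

183.05 ≤ UZ ≤ 1112.81 mi

The maximum is all hops collinear in one direction: 189.58 + 111.48 + 137.25 + 26.57 + 647.93 = 1112.81.
The longest hop is 647.93; the others sum to 464.88. Folding the others back against it leaves at least 647.93 − 464.88 = 183.05.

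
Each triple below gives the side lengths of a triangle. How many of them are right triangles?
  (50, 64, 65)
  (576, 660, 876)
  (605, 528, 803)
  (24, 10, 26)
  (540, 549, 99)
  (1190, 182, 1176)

(50,64,65): 50²+64² = 6596 > 4225 = 65² → acute
(576,660,876): 576²+660² = 767376 = 876² → right
(605,528,803): 528²+605² = 644809 = 803² → right
(24,10,26): 10²+24² = 676 = 26² → right
(540,549,99): 99²+540² = 301401 = 549² → right
(1190,182,1176): 182²+1176² = 1416100 = 1190² → right
5 of the 6 are right.

5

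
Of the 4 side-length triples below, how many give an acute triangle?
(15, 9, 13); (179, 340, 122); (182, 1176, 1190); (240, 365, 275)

1

(15,9,13): 9²+13² = 250 > 225 = 15² → acute
(179,340,122): 122+179 ≤ 340, not a triangle
(182,1176,1190): 182²+1176² = 1416100 = 1190² → right
(240,365,275): 240²+275² = 133225 = 365² → right
1 of the 4 is acute.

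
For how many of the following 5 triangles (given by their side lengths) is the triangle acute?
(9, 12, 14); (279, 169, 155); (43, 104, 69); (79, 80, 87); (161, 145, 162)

(9,12,14): 9²+12² = 225 > 196 = 14² → acute
(279,169,155): 155²+169² = 52586 < 77841 = 279² → obtuse
(43,104,69): 43²+69² = 6610 < 10816 = 104² → obtuse
(79,80,87): 79²+80² = 12641 > 7569 = 87² → acute
(161,145,162): 145²+161² = 46946 > 26244 = 162² → acute
3 of the 5 are acute.

3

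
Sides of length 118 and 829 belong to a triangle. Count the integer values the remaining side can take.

The third side lies in the open interval (711, 947).
Integers from 712 to 946 inclusive: 946 − 712 + 1 = 235.

235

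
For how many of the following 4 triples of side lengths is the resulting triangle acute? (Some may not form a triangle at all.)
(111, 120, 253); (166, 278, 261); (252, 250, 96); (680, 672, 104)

(111,120,253): 111+120 ≤ 253, not a triangle
(166,278,261): 166²+261² = 95677 > 77284 = 278² → acute
(252,250,96): 96²+250² = 71716 > 63504 = 252² → acute
(680,672,104): 104²+672² = 462400 = 680² → right
2 of the 4 are acute.

2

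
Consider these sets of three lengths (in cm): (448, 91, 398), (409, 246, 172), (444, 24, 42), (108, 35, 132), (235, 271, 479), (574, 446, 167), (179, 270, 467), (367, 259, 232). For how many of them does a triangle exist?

(91,398,448): 91+398 > 448 → valid
(172,246,409): 172+246 > 409 → valid
(24,42,444): 24+42 ≤ 444 → not valid
(35,108,132): 35+108 > 132 → valid
(235,271,479): 235+271 > 479 → valid
(167,446,574): 167+446 > 574 → valid
(179,270,467): 179+270 ≤ 467 → not valid
(232,259,367): 232+259 > 367 → valid
6 of the 8 triples form a triangle.

6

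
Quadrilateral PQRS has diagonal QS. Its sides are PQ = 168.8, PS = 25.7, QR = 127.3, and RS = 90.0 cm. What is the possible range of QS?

From triangle PQS: |168.8 − 25.7| < QS < 168.8 + 25.7, i.e. 143.1 < QS < 194.5.
From triangle RQS: 37.3 < QS < 217.3.
Both must hold, so QS lies in the intersection.

143.1 < QS < 194.5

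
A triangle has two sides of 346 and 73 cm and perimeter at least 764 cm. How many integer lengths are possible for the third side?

Triangle inequality: 273 < x < 419. Perimeter ≥ 764 gives x ≥ 764 − 346 − 73 = 345.
So 345 ≤ x < 419; integers 345 through 418: 74 values.

74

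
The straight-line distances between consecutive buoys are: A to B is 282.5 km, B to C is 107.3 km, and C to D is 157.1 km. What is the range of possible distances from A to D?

The maximum is all hops collinear in one direction: 282.5 + 107.3 + 157.1 = 546.9.
The longest hop is 282.5; the others sum to 264.4. Folding the others back against it leaves at least 282.5 − 264.4 = 18.1.

18.1 ≤ AD ≤ 546.9 km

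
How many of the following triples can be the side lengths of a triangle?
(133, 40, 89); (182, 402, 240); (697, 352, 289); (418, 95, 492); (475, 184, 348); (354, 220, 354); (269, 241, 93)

5

(40,89,133): 40+89 ≤ 133 → not valid
(182,240,402): 182+240 > 402 → valid
(289,352,697): 289+352 ≤ 697 → not valid
(95,418,492): 95+418 > 492 → valid
(184,348,475): 184+348 > 475 → valid
(220,354,354): 220+354 > 354 → valid
(93,241,269): 93+241 > 269 → valid
5 of the 7 triples form a triangle.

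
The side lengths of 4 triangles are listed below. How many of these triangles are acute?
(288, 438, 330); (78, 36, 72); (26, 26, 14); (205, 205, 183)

3

(288,438,330): 288²+330² = 191844 = 438² → right
(78,36,72): 36²+72² = 6480 > 6084 = 78² → acute
(26,26,14): 14²+26² = 872 > 676 = 26² → acute
(205,205,183): 183²+205² = 75514 > 42025 = 205² → acute
3 of the 4 are acute.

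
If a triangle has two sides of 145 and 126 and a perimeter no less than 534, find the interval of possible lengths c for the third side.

Triangle inequality alone gives 19 < c < 271.
The perimeter condition gives c ≥ 534 − 145 − 126 = 263.
Intersecting the two: 263 ≤ c < 271.

263 ≤ c < 271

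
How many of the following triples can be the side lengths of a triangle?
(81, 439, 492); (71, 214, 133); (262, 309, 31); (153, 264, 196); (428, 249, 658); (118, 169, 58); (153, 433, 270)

4

(81,439,492): 81+439 > 492 → valid
(71,133,214): 71+133 ≤ 214 → not valid
(31,262,309): 31+262 ≤ 309 → not valid
(153,196,264): 153+196 > 264 → valid
(249,428,658): 249+428 > 658 → valid
(58,118,169): 58+118 > 169 → valid
(153,270,433): 153+270 ≤ 433 → not valid
4 of the 7 triples form a triangle.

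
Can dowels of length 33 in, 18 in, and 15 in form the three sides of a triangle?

The two shorter sides sum to 33, exactly equal to the longest side 33.
That gives only a degenerate (flat) triangle — the inequality must be strict.

No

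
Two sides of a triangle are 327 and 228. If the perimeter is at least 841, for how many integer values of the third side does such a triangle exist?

Triangle inequality: 99 < x < 555. Perimeter ≥ 841 gives x ≥ 841 − 327 − 228 = 286.
So 286 ≤ x < 555; integers 286 through 554: 269 values.

269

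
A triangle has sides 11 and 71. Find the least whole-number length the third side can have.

The third side must be strictly greater than |11 − 71| = 60.
The smallest integer above 60 is 61.

61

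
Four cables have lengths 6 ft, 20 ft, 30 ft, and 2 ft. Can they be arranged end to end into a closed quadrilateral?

For a quadrilateral, each side must be shorter than the sum of the others.
Here the longest side is 30, but the remaining 3 sides sum to only 28.

No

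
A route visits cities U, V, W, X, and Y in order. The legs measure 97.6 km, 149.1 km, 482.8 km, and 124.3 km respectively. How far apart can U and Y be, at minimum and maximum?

The maximum is all hops collinear in one direction: 97.6 + 149.1 + 482.8 + 124.3 = 853.8.
The longest hop is 482.8; the others sum to 371.0. Folding the others back against it leaves at least 482.8 − 371.0 = 111.8.

111.8 ≤ UY ≤ 853.8 km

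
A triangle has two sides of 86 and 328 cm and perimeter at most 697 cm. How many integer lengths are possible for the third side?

Triangle inequality: 242 < x < 414. Perimeter ≤ 697 gives x ≤ 697 − 86 − 328 = 283.
So 242 < x ≤ 283; integers 243 through 283: 41 values.

41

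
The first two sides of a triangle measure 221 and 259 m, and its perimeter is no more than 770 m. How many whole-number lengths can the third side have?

Triangle inequality: 38 < x < 480. Perimeter ≤ 770 gives x ≤ 770 − 221 − 259 = 290.
So 38 < x ≤ 290; integers 39 through 290: 252 values.

252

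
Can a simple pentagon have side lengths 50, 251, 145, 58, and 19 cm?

A pentagon exists iff every side is shorter than the sum of the others — equivalently, the longest side is less than the sum of the rest.
Longest side 251 < 272 (sum of the remaining 4), so yes.

Yes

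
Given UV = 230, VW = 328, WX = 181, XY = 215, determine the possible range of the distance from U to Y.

The maximum is all hops collinear in one direction: 230 + 328 + 181 + 215 = 954.
The longest hop is 328; the others sum to 626. Since 328 ≤ 626, the path can fold back on itself completely, so the minimum distance is 0.

0 ≤ UY ≤ 954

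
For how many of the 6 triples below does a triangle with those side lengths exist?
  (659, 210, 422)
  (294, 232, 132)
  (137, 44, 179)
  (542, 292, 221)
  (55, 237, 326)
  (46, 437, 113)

2

(210,422,659): 210+422 ≤ 659 → not valid
(132,232,294): 132+232 > 294 → valid
(44,137,179): 44+137 > 179 → valid
(221,292,542): 221+292 ≤ 542 → not valid
(55,237,326): 55+237 ≤ 326 → not valid
(46,113,437): 46+113 ≤ 437 → not valid
2 of the 6 triples form a triangle.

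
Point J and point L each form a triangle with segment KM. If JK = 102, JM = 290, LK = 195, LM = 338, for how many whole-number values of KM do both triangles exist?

203

From triangle JKM: 188 < KM < 392.
From triangle LKM: 143 < KM < 533.
Intersection: 188 < KM < 392, so integers 189 through 391: 203 values.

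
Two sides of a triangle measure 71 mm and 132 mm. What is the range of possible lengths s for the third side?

By the triangle inequality, s must be less than 71 + 132 = 203 and greater than |71 − 132| = 61.

61 < s < 203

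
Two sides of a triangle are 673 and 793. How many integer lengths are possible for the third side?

1345

The third side lies in the open interval (120, 1466).
Integers from 121 to 1465 inclusive: 1465 − 121 + 1 = 1345.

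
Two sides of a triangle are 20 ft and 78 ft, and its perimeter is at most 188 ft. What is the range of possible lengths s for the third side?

58 < s ≤ 90

Triangle inequality alone gives 58 < s < 98.
The perimeter condition gives s ≤ 188 − 20 − 78 = 90.
Intersecting the two: 58 < s ≤ 90.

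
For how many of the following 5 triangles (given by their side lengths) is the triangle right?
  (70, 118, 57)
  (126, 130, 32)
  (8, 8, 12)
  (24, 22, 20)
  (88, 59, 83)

(70,118,57): 57²+70² = 8149 < 13924 = 118² → obtuse
(126,130,32): 32²+126² = 16900 = 130² → right
(8,8,12): 8²+8² = 128 < 144 = 12² → obtuse
(24,22,20): 20²+22² = 884 > 576 = 24² → acute
(88,59,83): 59²+83² = 10370 > 7744 = 88² → acute
1 of the 5 is right.

1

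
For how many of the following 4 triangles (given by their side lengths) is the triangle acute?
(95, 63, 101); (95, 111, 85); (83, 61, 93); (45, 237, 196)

3

(95,63,101): 63²+95² = 12994 > 10201 = 101² → acute
(95,111,85): 85²+95² = 16250 > 12321 = 111² → acute
(83,61,93): 61²+83² = 10610 > 8649 = 93² → acute
(45,237,196): 45²+196² = 40441 < 56169 = 237² → obtuse
3 of the 4 are acute.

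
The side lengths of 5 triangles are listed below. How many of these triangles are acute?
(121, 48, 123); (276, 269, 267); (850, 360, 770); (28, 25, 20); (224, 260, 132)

(121,48,123): 48²+121² = 16945 > 15129 = 123² → acute
(276,269,267): 267²+269² = 143650 > 76176 = 276² → acute
(850,360,770): 360²+770² = 722500 = 850² → right
(28,25,20): 20²+25² = 1025 > 784 = 28² → acute
(224,260,132): 132²+224² = 67600 = 260² → right
3 of the 5 are acute.

3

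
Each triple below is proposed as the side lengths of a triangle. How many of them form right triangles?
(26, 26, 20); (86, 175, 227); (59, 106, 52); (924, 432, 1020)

1

(26,26,20): 20²+26² = 1076 > 676 = 26² → acute
(86,175,227): 86²+175² = 38021 < 51529 = 227² → obtuse
(59,106,52): 52²+59² = 6185 < 11236 = 106² → obtuse
(924,432,1020): 432²+924² = 1040400 = 1020² → right
1 of the 4 is right.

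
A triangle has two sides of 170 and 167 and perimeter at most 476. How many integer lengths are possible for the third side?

Triangle inequality: 3 < x < 337. Perimeter ≤ 476 gives x ≤ 476 − 170 − 167 = 139.
So 3 < x ≤ 139; integers 4 through 139: 136 values.

136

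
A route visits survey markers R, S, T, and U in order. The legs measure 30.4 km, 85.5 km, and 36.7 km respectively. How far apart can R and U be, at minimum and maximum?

The maximum is all hops collinear in one direction: 30.4 + 85.5 + 36.7 = 152.6.
The longest hop is 85.5; the others sum to 67.1. Folding the others back against it leaves at least 85.5 − 67.1 = 18.4.

18.4 ≤ RU ≤ 152.6 km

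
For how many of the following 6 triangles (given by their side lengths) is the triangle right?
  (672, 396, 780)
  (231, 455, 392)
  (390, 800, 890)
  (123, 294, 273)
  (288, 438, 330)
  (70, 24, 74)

5

(672,396,780): 396²+672² = 608400 = 780² → right
(231,455,392): 231²+392² = 207025 = 455² → right
(390,800,890): 390²+800² = 792100 = 890² → right
(123,294,273): 123²+273² = 89658 > 86436 = 294² → acute
(288,438,330): 288²+330² = 191844 = 438² → right
(70,24,74): 24²+70² = 5476 = 74² → right
5 of the 6 are right.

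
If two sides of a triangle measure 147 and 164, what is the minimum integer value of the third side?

18

The third side must be strictly greater than |147 − 164| = 17.
The smallest integer above 17 is 18.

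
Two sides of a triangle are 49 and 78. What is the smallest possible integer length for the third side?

The third side must be strictly greater than |49 − 78| = 29.
The smallest integer above 29 is 30.

30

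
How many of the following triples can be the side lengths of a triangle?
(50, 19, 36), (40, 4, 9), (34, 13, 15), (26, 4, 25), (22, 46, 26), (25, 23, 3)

(19,36,50): 19+36 > 50 → valid
(4,9,40): 4+9 ≤ 40 → not valid
(13,15,34): 13+15 ≤ 34 → not valid
(4,25,26): 4+25 > 26 → valid
(22,26,46): 22+26 > 46 → valid
(3,23,25): 3+23 > 25 → valid
4 of the 6 triples form a triangle.

4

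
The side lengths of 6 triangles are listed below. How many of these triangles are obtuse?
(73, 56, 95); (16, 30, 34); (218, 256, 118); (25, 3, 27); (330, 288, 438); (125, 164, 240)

(73,56,95): 56²+73² = 8465 < 9025 = 95² → obtuse
(16,30,34): 16²+30² = 1156 = 34² → right
(218,256,118): 118²+218² = 61448 < 65536 = 256² → obtuse
(25,3,27): 3²+25² = 634 < 729 = 27² → obtuse
(330,288,438): 288²+330² = 191844 = 438² → right
(125,164,240): 125²+164² = 42521 < 57600 = 240² → obtuse
4 of the 6 are obtuse.

4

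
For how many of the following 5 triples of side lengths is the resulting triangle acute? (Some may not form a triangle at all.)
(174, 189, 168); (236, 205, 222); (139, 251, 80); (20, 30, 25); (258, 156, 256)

4

(174,189,168): 168²+174² = 58500 > 35721 = 189² → acute
(236,205,222): 205²+222² = 91309 > 55696 = 236² → acute
(139,251,80): 80+139 ≤ 251, not a triangle
(20,30,25): 20²+25² = 1025 > 900 = 30² → acute
(258,156,256): 156²+256² = 89872 > 66564 = 258² → acute
4 of the 5 are acute.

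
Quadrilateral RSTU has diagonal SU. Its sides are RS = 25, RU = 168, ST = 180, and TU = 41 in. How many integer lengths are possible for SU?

From triangle RSU: 143 < SU < 193.
From triangle TSU: 139 < SU < 221.
Intersection: 143 < SU < 193, so integers 144 through 192: 49 values.

49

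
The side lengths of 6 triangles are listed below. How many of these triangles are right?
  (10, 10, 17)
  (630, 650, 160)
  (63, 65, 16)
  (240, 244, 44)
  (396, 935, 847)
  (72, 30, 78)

(10,10,17): 10²+10² = 200 < 289 = 17² → obtuse
(630,650,160): 160²+630² = 422500 = 650² → right
(63,65,16): 16²+63² = 4225 = 65² → right
(240,244,44): 44²+240² = 59536 = 244² → right
(396,935,847): 396²+847² = 874225 = 935² → right
(72,30,78): 30²+72² = 6084 = 78² → right
5 of the 6 are right.

5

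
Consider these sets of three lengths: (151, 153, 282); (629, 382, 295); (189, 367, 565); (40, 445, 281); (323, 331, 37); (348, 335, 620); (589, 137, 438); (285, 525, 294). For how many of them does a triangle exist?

5

(151,153,282): 151+153 > 282 → valid
(295,382,629): 295+382 > 629 → valid
(189,367,565): 189+367 ≤ 565 → not valid
(40,281,445): 40+281 ≤ 445 → not valid
(37,323,331): 37+323 > 331 → valid
(335,348,620): 335+348 > 620 → valid
(137,438,589): 137+438 ≤ 589 → not valid
(285,294,525): 285+294 > 525 → valid
5 of the 8 triples form a triangle.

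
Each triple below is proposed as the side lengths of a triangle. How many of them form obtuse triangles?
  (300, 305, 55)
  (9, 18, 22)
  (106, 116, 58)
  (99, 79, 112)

(300,305,55): 55²+300² = 93025 = 305² → right
(9,18,22): 9²+18² = 405 < 484 = 22² → obtuse
(106,116,58): 58²+106² = 14600 > 13456 = 116² → acute
(99,79,112): 79²+99² = 16042 > 12544 = 112² → acute
1 of the 4 is obtuse.

1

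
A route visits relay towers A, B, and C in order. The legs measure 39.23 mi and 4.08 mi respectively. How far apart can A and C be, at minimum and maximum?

35.15 ≤ AC ≤ 43.31 mi

By the triangle inequality, |39.23 − 4.08| ≤ AC ≤ 39.23 + 4.08.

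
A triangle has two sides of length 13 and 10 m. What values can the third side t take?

3 < t < 23

By the triangle inequality, t must be less than 13 + 10 = 23 and greater than |13 − 10| = 3.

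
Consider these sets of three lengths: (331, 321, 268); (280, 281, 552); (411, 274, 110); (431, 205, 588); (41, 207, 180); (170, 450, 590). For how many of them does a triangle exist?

(268,321,331): 268+321 > 331 → valid
(280,281,552): 280+281 > 552 → valid
(110,274,411): 110+274 ≤ 411 → not valid
(205,431,588): 205+431 > 588 → valid
(41,180,207): 41+180 > 207 → valid
(170,450,590): 170+450 > 590 → valid
5 of the 6 triples form a triangle.

5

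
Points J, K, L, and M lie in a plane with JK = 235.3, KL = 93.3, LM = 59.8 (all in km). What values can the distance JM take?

The maximum is all hops collinear in one direction: 235.3 + 93.3 + 59.8 = 388.4.
The longest hop is 235.3; the others sum to 153.1. Folding the others back against it leaves at least 235.3 − 153.1 = 82.2.

82.2 ≤ JM ≤ 388.4 km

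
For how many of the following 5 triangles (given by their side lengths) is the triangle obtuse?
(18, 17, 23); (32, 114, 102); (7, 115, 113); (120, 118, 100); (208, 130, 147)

(18,17,23): 17²+18² = 613 > 529 = 23² → acute
(32,114,102): 32²+102² = 11428 < 12996 = 114² → obtuse
(7,115,113): 7²+113² = 12818 < 13225 = 115² → obtuse
(120,118,100): 100²+118² = 23924 > 14400 = 120² → acute
(208,130,147): 130²+147² = 38509 < 43264 = 208² → obtuse
3 of the 5 are obtuse.

3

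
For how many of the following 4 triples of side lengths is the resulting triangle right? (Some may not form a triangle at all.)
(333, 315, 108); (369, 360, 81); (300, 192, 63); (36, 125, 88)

2

(333,315,108): 108²+315² = 110889 = 333² → right
(369,360,81): 81²+360² = 136161 = 369² → right
(300,192,63): 63+192 ≤ 300, not a triangle
(36,125,88): 36+88 ≤ 125, not a triangle
2 of the 4 are right.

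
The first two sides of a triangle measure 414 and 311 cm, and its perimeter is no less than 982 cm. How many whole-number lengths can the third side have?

468

Triangle inequality: 103 < x < 725. Perimeter ≥ 982 gives x ≥ 982 − 414 − 311 = 257.
So 257 ≤ x < 725; integers 257 through 724: 468 values.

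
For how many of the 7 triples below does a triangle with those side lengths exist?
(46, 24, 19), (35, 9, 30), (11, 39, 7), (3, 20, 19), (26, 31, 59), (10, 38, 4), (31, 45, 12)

(19,24,46): 19+24 ≤ 46 → not valid
(9,30,35): 9+30 > 35 → valid
(7,11,39): 7+11 ≤ 39 → not valid
(3,19,20): 3+19 > 20 → valid
(26,31,59): 26+31 ≤ 59 → not valid
(4,10,38): 4+10 ≤ 38 → not valid
(12,31,45): 12+31 ≤ 45 → not valid
2 of the 7 triples form a triangle.

2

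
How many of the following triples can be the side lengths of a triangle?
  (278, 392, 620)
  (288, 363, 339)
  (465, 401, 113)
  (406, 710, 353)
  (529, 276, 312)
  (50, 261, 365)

(278,392,620): 278+392 > 620 → valid
(288,339,363): 288+339 > 363 → valid
(113,401,465): 113+401 > 465 → valid
(353,406,710): 353+406 > 710 → valid
(276,312,529): 276+312 > 529 → valid
(50,261,365): 50+261 ≤ 365 → not valid
5 of the 6 triples form a triangle.

5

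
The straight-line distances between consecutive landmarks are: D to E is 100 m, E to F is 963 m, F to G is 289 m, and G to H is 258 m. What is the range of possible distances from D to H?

316 ≤ DH ≤ 1610 m

The maximum is all hops collinear in one direction: 100 + 963 + 289 + 258 = 1610.
The longest hop is 963; the others sum to 647. Folding the others back against it leaves at least 963 − 647 = 316.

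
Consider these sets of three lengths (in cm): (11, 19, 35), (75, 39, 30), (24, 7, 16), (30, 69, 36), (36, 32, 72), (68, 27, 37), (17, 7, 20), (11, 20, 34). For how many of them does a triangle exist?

(11,19,35): 11+19 ≤ 35 → not valid
(30,39,75): 30+39 ≤ 75 → not valid
(7,16,24): 7+16 ≤ 24 → not valid
(30,36,69): 30+36 ≤ 69 → not valid
(32,36,72): 32+36 ≤ 72 → not valid
(27,37,68): 27+37 ≤ 68 → not valid
(7,17,20): 7+17 > 20 → valid
(11,20,34): 11+20 ≤ 34 → not valid
1 of the 8 triples forms a triangle.

1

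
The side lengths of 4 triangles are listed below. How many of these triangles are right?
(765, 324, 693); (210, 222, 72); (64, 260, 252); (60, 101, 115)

(765,324,693): 324²+693² = 585225 = 765² → right
(210,222,72): 72²+210² = 49284 = 222² → right
(64,260,252): 64²+252² = 67600 = 260² → right
(60,101,115): 60²+101² = 13801 > 13225 = 115² → acute
3 of the 4 are right.

3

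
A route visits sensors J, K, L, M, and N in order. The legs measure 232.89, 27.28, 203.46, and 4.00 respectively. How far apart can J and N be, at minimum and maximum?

The maximum is all hops collinear in one direction: 232.89 + 27.28 + 203.46 + 4.00 = 467.63.
The longest hop is 232.89; the others sum to 234.74. Since 232.89 ≤ 234.74, the path can fold back on itself completely, so the minimum distance is 0.

0 ≤ JN ≤ 467.63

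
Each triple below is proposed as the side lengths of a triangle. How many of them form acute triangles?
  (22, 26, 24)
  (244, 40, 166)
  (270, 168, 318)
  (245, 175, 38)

(22,26,24): 22²+24² = 1060 > 676 = 26² → acute
(244,40,166): 40+166 ≤ 244, not a triangle
(270,168,318): 168²+270² = 101124 = 318² → right
(245,175,38): 38+175 ≤ 245, not a triangle
1 of the 4 is acute.

1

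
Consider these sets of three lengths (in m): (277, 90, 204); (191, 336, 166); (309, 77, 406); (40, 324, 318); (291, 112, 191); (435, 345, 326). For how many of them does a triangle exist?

5

(90,204,277): 90+204 > 277 → valid
(166,191,336): 166+191 > 336 → valid
(77,309,406): 77+309 ≤ 406 → not valid
(40,318,324): 40+318 > 324 → valid
(112,191,291): 112+191 > 291 → valid
(326,345,435): 326+345 > 435 → valid
5 of the 6 triples form a triangle.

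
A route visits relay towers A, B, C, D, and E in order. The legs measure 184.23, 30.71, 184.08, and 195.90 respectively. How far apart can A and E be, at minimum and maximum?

0 ≤ AE ≤ 594.92

The maximum is all hops collinear in one direction: 184.23 + 30.71 + 184.08 + 195.90 = 594.92.
The longest hop is 195.90; the others sum to 399.02. Since 195.90 ≤ 399.02, the path can fold back on itself completely, so the minimum distance is 0.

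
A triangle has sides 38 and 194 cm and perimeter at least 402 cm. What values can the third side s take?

Triangle inequality alone gives 156 < s < 232.
The perimeter condition gives s ≥ 402 − 38 − 194 = 170.
Intersecting the two: 170 ≤ s < 232.

170 ≤ s < 232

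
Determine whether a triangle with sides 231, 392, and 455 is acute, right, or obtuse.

right

Compare the square of the longest side to the sum of squares of the other two: 231² + 392² = 207025 = 455².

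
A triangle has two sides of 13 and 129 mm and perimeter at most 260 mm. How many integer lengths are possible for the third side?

Triangle inequality: 116 < x < 142. Perimeter ≤ 260 gives x ≤ 260 − 13 − 129 = 118.
So 116 < x ≤ 118; integers 117 through 118: 2 values.

2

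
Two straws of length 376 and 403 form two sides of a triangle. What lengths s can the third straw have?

By the triangle inequality, s must be less than 376 + 403 = 779 and greater than |376 − 403| = 27.

27 < s < 779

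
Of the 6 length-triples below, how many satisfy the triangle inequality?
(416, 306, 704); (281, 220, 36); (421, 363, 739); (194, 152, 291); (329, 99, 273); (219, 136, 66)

(306,416,704): 306+416 > 704 → valid
(36,220,281): 36+220 ≤ 281 → not valid
(363,421,739): 363+421 > 739 → valid
(152,194,291): 152+194 > 291 → valid
(99,273,329): 99+273 > 329 → valid
(66,136,219): 66+136 ≤ 219 → not valid
4 of the 6 triples form a triangle.

4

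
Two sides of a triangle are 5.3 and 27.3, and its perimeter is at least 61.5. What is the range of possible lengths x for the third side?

28.9 ≤ x < 32.6

Triangle inequality alone gives 22.0 < x < 32.6.
The perimeter condition gives x ≥ 61.5 − 5.3 − 27.3 = 28.9.
Intersecting the two: 28.9 ≤ x < 32.6.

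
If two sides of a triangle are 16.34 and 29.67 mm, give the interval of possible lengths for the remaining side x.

13.33 < x < 46.01

By the triangle inequality, x must be less than 16.34 + 29.67 = 46.01 and greater than |16.34 − 29.67| = 13.33.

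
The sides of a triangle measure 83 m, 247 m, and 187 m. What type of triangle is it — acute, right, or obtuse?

obtuse

Compare the square of the longest side to the sum of squares of the other two: 83² + 187² = 41858 < 61009 = 247².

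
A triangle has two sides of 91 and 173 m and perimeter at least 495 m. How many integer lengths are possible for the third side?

33

Triangle inequality: 82 < x < 264. Perimeter ≥ 495 gives x ≥ 495 − 91 − 173 = 231.
So 231 ≤ x < 264; integers 231 through 263: 33 values.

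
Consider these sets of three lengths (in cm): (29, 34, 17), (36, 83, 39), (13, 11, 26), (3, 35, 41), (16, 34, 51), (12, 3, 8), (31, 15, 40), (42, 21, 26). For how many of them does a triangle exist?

(17,29,34): 17+29 > 34 → valid
(36,39,83): 36+39 ≤ 83 → not valid
(11,13,26): 11+13 ≤ 26 → not valid
(3,35,41): 3+35 ≤ 41 → not valid
(16,34,51): 16+34 ≤ 51 → not valid
(3,8,12): 3+8 ≤ 12 → not valid
(15,31,40): 15+31 > 40 → valid
(21,26,42): 21+26 > 42 → valid
3 of the 8 triples form a triangle.

3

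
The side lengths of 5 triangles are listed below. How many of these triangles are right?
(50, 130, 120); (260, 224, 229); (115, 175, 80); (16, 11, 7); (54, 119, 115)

1

(50,130,120): 50²+120² = 16900 = 130² → right
(260,224,229): 224²+229² = 102617 > 67600 = 260² → acute
(115,175,80): 80²+115² = 19625 < 30625 = 175² → obtuse
(16,11,7): 7²+11² = 170 < 256 = 16² → obtuse
(54,119,115): 54²+115² = 16141 > 14161 = 119² → acute
1 of the 5 is right.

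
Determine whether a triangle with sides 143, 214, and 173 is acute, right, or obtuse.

Compare the square of the longest side to the sum of squares of the other two: 143² + 173² = 50378 > 45796 = 214².

acute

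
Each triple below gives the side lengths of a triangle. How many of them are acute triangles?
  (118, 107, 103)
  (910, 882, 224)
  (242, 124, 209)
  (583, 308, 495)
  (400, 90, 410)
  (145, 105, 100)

2

(118,107,103): 103²+107² = 22058 > 13924 = 118² → acute
(910,882,224): 224²+882² = 828100 = 910² → right
(242,124,209): 124²+209² = 59057 > 58564 = 242² → acute
(583,308,495): 308²+495² = 339889 = 583² → right
(400,90,410): 90²+400² = 168100 = 410² → right
(145,105,100): 100²+105² = 21025 = 145² → right
2 of the 6 are acute.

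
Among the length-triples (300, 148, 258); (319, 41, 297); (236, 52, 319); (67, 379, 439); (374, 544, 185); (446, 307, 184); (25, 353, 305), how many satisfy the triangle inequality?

(148,258,300): 148+258 > 300 → valid
(41,297,319): 41+297 > 319 → valid
(52,236,319): 52+236 ≤ 319 → not valid
(67,379,439): 67+379 > 439 → valid
(185,374,544): 185+374 > 544 → valid
(184,307,446): 184+307 > 446 → valid
(25,305,353): 25+305 ≤ 353 → not valid
5 of the 7 triples form a triangle.

5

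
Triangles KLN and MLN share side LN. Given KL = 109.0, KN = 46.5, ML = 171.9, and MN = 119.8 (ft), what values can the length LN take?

62.5 < LN < 155.5

From triangle KLN: |109.0 − 46.5| < LN < 109.0 + 46.5, i.e. 62.5 < LN < 155.5.
From triangle MLN: 52.1 < LN < 291.7.
Both must hold, so LN lies in the intersection.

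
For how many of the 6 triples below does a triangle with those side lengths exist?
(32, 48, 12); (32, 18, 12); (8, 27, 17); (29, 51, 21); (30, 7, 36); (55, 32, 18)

1

(12,32,48): 12+32 ≤ 48 → not valid
(12,18,32): 12+18 ≤ 32 → not valid
(8,17,27): 8+17 ≤ 27 → not valid
(21,29,51): 21+29 ≤ 51 → not valid
(7,30,36): 7+30 > 36 → valid
(18,32,55): 18+32 ≤ 55 → not valid
1 of the 6 triples forms a triangle.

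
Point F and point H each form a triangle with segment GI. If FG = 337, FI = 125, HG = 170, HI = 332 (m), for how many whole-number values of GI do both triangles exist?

From triangle FGI: 212 < GI < 462.
From triangle HGI: 162 < GI < 502.
Intersection: 212 < GI < 462, so integers 213 through 461: 249 values.

249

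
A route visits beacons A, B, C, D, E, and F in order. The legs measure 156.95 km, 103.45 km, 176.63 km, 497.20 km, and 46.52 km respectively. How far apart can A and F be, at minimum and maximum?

The maximum is all hops collinear in one direction: 156.95 + 103.45 + 176.63 + 497.20 + 46.52 = 980.75.
The longest hop is 497.20; the others sum to 483.55. Folding the others back against it leaves at least 497.20 − 483.55 = 13.65.

13.65 ≤ AF ≤ 980.75 km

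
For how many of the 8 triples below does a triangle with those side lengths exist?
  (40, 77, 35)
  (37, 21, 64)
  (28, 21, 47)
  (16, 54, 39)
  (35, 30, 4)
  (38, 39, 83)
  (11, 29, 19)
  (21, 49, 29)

(35,40,77): 35+40 ≤ 77 → not valid
(21,37,64): 21+37 ≤ 64 → not valid
(21,28,47): 21+28 > 47 → valid
(16,39,54): 16+39 > 54 → valid
(4,30,35): 4+30 ≤ 35 → not valid
(38,39,83): 38+39 ≤ 83 → not valid
(11,19,29): 11+19 > 29 → valid
(21,29,49): 21+29 > 49 → valid
4 of the 8 triples form a triangle.

4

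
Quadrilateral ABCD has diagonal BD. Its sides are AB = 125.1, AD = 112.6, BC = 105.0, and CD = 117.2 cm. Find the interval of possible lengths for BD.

12.5 < BD < 222.2

From triangle ABD: |125.1 − 112.6| < BD < 125.1 + 112.6, i.e. 12.5 < BD < 237.7.
From triangle CBD: 12.2 < BD < 222.2.
Both must hold, so BD lies in the intersection.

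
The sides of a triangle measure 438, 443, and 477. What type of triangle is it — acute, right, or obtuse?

Compare the square of the longest side to the sum of squares of the other two: 438² + 443² = 388093 > 227529 = 477².

acute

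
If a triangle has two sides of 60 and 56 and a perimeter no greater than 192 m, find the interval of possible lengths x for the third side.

Triangle inequality alone gives 4 < x < 116.
The perimeter condition gives x ≤ 192 − 60 − 56 = 76.
Intersecting the two: 4 < x ≤ 76.

4 < x ≤ 76 m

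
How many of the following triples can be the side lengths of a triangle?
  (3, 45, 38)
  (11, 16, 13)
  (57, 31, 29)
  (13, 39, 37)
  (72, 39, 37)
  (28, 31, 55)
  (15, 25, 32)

(3,38,45): 3+38 ≤ 45 → not valid
(11,13,16): 11+13 > 16 → valid
(29,31,57): 29+31 > 57 → valid
(13,37,39): 13+37 > 39 → valid
(37,39,72): 37+39 > 72 → valid
(28,31,55): 28+31 > 55 → valid
(15,25,32): 15+25 > 32 → valid
6 of the 7 triples form a triangle.

6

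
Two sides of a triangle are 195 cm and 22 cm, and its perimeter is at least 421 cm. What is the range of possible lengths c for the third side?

Triangle inequality alone gives 173 < c < 217.
The perimeter condition gives c ≥ 421 − 195 − 22 = 204.
Intersecting the two: 204 ≤ c < 217.

204 ≤ c < 217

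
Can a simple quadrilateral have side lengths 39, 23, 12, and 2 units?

No

For a quadrilateral, each side must be shorter than the sum of the others.
Here the longest side is 39, but the remaining 3 sides sum to only 37.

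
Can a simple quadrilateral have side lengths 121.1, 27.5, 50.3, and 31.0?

For a quadrilateral, each side must be shorter than the sum of the others.
Here the longest side is 121.1, but the remaining 3 sides sum to only 108.8.

No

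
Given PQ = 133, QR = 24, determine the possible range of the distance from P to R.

109 ≤ PR ≤ 157

By the triangle inequality, |133 − 24| ≤ PR ≤ 133 + 24.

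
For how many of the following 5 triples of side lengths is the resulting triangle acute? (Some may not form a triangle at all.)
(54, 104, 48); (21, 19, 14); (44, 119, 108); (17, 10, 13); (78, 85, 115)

2

(54,104,48): 48+54 ≤ 104, not a triangle
(21,19,14): 14²+19² = 557 > 441 = 21² → acute
(44,119,108): 44²+108² = 13600 < 14161 = 119² → obtuse
(17,10,13): 10²+13² = 269 < 289 = 17² → obtuse
(78,85,115): 78²+85² = 13309 > 13225 = 115² → acute
2 of the 5 are acute.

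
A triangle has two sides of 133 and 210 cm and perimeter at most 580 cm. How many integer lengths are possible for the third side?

Triangle inequality: 77 < x < 343. Perimeter ≤ 580 gives x ≤ 580 − 133 − 210 = 237.
So 77 < x ≤ 237; integers 78 through 237: 160 values.

160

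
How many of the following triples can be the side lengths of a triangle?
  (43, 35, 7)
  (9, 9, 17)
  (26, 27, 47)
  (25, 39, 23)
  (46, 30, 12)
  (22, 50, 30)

(7,35,43): 7+35 ≤ 43 → not valid
(9,9,17): 9+9 > 17 → valid
(26,27,47): 26+27 > 47 → valid
(23,25,39): 23+25 > 39 → valid
(12,30,46): 12+30 ≤ 46 → not valid
(22,30,50): 22+30 > 50 → valid
4 of the 6 triples form a triangle.

4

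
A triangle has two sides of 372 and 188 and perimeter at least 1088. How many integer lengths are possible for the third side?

Triangle inequality: 184 < x < 560. Perimeter ≥ 1088 gives x ≥ 1088 − 372 − 188 = 528.
So 528 ≤ x < 560; integers 528 through 559: 32 values.

32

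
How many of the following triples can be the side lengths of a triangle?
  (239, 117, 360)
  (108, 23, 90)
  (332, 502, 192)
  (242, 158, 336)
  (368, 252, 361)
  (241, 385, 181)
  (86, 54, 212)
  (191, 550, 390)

6

(117,239,360): 117+239 ≤ 360 → not valid
(23,90,108): 23+90 > 108 → valid
(192,332,502): 192+332 > 502 → valid
(158,242,336): 158+242 > 336 → valid
(252,361,368): 252+361 > 368 → valid
(181,241,385): 181+241 > 385 → valid
(54,86,212): 54+86 ≤ 212 → not valid
(191,390,550): 191+390 > 550 → valid
6 of the 8 triples form a triangle.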